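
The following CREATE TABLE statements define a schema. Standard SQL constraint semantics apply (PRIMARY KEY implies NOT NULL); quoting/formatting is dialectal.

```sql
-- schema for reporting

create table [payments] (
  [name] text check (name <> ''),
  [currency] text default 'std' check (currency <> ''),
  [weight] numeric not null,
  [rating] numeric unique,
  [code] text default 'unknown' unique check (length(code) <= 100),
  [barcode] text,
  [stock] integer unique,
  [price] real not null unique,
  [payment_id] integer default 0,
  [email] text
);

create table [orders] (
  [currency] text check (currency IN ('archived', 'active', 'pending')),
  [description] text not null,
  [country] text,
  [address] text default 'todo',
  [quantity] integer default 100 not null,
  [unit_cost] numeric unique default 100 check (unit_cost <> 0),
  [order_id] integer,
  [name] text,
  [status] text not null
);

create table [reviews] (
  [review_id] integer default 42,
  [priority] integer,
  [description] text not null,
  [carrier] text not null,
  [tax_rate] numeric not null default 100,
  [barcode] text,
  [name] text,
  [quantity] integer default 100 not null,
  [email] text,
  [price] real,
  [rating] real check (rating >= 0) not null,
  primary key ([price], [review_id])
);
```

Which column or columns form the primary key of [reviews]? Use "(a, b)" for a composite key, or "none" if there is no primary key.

A table-level PRIMARY KEY clause names 2 columns: price, review_id.
This is a composite key — the combination is unique, not each column individually.

(price, review_id)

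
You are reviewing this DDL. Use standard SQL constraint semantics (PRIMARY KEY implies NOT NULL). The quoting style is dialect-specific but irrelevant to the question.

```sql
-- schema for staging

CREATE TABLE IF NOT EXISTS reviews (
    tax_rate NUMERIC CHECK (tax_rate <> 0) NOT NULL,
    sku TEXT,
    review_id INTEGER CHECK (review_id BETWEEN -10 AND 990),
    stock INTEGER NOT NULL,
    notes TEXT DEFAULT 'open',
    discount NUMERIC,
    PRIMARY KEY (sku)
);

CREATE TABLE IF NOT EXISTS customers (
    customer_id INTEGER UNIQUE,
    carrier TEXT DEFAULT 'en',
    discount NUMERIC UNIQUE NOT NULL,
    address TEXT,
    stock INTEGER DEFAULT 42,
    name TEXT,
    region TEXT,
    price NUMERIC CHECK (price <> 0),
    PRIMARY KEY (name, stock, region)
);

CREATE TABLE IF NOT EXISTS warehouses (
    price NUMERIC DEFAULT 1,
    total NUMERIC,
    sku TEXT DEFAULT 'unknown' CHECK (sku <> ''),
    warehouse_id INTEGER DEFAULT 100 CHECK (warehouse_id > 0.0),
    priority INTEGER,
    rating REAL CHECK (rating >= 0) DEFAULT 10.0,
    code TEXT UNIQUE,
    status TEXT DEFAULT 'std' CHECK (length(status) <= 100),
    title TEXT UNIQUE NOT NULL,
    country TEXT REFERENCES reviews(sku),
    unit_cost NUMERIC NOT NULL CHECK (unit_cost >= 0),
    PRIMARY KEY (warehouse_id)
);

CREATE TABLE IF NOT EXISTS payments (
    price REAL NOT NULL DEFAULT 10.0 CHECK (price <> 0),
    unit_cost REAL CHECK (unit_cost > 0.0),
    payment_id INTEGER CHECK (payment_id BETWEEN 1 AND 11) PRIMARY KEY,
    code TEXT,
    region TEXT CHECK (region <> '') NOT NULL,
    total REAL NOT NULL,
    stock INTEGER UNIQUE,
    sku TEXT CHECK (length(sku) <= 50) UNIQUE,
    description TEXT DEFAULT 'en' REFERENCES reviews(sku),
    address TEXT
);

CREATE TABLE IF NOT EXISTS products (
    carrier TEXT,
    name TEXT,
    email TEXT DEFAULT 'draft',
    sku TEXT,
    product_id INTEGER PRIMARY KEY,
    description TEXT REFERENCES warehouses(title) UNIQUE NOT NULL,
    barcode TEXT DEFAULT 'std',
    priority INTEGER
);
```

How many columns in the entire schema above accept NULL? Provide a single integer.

27

reviews: 3 nullable (review_id, notes, discount — PK (sku) and explicit NOT NULL columns excluded).
customers: 4 nullable (customer_id, carrier, address, price — PK (name, stock, region) and explicit NOT NULL columns excluded).
warehouses: 8 nullable (price, total, sku, priority, rating, code, status, country — PK (warehouse_id) and explicit NOT NULL columns excluded).
payments: 6 nullable (unit_cost, code, stock, sku, description, address — PK (payment_id) and explicit NOT NULL columns excluded).
products: 6 nullable (carrier, name, email, sku, barcode, priority — PK (product_id) and explicit NOT NULL columns excluded).
Total: 3 + 4 + 8 + 6 + 6 = 27.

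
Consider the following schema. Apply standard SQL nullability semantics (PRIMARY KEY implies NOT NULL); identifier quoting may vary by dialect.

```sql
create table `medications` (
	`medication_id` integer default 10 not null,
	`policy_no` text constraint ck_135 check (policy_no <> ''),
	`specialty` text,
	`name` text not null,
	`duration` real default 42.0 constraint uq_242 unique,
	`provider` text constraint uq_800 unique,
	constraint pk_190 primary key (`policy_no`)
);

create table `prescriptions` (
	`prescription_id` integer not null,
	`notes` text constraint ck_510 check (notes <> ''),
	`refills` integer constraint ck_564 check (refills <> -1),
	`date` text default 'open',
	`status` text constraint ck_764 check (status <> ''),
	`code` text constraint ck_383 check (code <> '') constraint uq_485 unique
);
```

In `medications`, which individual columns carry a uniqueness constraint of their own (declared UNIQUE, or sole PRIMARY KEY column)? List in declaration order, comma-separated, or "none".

- medication_id: no UNIQUE or single-column PK constraint.
- policy_no: single-column PRIMARY KEY → unique.
- specialty: no UNIQUE or single-column PK constraint.
- name: no UNIQUE or single-column PK constraint.
- duration: declared UNIQUE → unique.
- provider: declared UNIQUE → unique.

policy_no, duration, provider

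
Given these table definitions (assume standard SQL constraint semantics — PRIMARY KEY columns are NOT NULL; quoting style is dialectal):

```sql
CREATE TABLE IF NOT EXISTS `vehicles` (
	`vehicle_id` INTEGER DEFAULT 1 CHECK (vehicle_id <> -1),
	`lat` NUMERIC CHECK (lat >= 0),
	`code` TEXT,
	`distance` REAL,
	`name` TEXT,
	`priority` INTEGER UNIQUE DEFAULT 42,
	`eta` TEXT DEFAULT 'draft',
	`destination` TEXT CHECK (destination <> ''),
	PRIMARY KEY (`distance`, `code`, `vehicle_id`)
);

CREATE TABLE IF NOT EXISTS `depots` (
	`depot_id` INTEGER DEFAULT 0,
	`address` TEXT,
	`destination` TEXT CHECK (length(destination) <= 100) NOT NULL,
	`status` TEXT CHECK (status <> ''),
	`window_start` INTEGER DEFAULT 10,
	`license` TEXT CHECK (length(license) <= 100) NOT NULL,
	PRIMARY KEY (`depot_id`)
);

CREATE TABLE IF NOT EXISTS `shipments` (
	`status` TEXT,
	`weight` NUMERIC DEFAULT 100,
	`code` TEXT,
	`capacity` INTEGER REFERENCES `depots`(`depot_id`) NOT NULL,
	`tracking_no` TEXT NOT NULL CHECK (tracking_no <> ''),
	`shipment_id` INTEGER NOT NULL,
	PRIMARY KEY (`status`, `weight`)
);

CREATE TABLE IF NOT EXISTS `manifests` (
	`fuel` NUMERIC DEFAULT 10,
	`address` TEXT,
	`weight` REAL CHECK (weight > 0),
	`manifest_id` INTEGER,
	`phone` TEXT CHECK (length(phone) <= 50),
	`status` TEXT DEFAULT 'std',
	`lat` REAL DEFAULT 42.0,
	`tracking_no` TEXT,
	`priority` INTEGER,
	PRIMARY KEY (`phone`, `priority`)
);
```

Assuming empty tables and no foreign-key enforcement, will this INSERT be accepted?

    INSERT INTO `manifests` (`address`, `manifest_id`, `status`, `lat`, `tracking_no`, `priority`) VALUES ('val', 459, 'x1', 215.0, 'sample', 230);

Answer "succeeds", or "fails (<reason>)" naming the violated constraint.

phone is omitted from the column list and has no DEFAULT, so it would receive NULL.
But phone is part of the PRIMARY KEY (implied NOT NULL).

fails (NOT NULL on phone)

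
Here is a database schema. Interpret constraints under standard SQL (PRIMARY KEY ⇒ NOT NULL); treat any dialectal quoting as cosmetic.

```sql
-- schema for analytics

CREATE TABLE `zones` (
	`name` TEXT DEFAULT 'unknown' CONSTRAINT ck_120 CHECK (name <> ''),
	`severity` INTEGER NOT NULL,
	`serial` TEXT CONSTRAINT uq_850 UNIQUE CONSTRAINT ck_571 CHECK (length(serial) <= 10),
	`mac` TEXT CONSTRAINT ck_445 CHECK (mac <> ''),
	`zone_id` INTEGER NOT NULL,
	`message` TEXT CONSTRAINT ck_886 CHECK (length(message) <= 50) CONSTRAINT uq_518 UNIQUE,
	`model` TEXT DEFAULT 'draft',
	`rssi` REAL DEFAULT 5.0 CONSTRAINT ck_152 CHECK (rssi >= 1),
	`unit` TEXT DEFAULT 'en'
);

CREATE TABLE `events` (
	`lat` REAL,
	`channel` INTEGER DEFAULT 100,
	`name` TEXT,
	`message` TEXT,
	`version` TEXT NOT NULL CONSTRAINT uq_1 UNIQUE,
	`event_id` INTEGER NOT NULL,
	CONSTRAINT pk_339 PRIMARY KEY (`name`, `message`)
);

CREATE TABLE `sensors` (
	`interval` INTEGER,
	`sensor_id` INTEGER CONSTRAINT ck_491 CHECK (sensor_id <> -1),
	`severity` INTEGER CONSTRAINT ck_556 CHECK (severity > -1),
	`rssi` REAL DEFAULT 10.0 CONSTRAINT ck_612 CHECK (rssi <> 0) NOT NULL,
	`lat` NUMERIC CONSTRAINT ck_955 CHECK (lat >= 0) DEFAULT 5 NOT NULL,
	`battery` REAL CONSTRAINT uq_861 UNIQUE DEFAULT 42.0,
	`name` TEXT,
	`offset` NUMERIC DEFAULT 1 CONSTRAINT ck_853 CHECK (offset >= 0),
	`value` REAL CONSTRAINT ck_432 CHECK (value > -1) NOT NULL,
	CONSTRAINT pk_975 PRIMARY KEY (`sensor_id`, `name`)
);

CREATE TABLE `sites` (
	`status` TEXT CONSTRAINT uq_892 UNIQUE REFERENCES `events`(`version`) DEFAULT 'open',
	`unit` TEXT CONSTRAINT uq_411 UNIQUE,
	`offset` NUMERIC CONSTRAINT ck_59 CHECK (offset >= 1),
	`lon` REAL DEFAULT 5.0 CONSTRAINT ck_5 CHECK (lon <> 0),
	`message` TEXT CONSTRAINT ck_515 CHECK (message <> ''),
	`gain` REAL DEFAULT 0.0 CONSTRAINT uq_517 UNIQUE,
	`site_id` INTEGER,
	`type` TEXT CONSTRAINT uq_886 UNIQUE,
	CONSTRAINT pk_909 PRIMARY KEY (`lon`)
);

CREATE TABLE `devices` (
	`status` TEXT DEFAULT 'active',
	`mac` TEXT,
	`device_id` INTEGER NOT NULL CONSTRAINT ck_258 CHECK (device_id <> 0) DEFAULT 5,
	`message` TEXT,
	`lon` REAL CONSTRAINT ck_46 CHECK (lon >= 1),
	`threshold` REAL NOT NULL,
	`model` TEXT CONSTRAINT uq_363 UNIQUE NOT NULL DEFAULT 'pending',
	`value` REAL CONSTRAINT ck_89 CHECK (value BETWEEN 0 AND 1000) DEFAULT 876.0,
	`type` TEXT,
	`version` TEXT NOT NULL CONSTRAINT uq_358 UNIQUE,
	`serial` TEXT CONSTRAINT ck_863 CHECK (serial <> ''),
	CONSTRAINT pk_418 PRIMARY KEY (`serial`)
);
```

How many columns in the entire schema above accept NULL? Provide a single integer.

26

zones: 7 nullable (name, serial, mac, message, model, rssi, unit — PK none and explicit NOT NULL columns excluded).
events: 2 nullable (lat, channel — PK (name, message) and explicit NOT NULL columns excluded).
sensors: 4 nullable (interval, severity, battery, offset — PK (sensor_id, name) and explicit NOT NULL columns excluded).
sites: 7 nullable (status, unit, offset, message, gain, site_id, type — PK (lon) and explicit NOT NULL columns excluded).
devices: 6 nullable (status, mac, message, lon, value, type — PK (serial) and explicit NOT NULL columns excluded).
Total: 7 + 2 + 4 + 7 + 6 = 26.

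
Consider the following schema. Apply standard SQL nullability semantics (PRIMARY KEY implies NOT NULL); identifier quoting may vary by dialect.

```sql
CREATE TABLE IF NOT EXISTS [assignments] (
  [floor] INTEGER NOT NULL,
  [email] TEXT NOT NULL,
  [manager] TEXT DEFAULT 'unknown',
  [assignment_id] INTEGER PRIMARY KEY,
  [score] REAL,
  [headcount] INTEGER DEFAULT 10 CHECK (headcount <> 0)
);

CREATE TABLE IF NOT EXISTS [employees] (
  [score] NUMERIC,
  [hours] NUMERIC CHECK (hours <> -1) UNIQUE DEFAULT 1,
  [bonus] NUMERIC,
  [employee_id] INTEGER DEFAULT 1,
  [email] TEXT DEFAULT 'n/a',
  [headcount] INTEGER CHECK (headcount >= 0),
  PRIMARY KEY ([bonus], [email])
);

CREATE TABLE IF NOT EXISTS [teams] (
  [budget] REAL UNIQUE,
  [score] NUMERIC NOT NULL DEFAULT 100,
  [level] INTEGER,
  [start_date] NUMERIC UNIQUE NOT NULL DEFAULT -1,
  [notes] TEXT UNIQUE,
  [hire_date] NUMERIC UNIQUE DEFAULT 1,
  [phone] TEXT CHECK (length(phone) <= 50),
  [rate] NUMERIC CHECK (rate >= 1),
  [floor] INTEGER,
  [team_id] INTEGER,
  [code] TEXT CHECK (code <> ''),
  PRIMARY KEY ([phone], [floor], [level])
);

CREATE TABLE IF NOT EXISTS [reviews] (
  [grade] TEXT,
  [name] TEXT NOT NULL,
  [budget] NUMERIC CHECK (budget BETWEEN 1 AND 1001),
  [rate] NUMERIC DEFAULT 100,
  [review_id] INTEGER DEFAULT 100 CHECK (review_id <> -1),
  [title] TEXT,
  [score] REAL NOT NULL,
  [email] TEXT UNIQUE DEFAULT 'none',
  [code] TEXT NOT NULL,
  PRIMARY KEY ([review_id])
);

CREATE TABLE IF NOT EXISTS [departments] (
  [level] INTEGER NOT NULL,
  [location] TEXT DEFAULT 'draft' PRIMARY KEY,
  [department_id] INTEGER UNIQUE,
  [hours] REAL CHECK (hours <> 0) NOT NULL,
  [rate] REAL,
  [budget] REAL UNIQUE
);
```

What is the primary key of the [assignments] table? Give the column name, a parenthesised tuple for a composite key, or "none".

assignment_id

assignment_id is declared PRIMARY KEY inline on the column.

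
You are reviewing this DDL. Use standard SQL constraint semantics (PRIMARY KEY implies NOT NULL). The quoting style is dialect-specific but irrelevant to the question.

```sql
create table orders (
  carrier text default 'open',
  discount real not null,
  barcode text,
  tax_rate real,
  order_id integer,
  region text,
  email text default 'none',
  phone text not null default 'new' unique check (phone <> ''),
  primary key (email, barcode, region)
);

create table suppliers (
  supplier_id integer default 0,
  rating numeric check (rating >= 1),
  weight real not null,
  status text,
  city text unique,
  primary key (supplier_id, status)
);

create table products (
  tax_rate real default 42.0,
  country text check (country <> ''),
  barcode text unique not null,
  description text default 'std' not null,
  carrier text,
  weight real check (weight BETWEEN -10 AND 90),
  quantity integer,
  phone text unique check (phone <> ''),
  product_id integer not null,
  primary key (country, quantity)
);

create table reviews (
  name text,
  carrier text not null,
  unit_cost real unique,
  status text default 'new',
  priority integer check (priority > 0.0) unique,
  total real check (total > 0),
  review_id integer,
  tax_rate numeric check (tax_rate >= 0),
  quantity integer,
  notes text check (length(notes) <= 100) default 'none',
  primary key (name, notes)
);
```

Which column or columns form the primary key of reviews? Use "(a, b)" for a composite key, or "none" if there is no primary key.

(name, notes)

A table-level PRIMARY KEY clause names 2 columns: name, notes.
This is a composite key — the combination is unique, not each column individually.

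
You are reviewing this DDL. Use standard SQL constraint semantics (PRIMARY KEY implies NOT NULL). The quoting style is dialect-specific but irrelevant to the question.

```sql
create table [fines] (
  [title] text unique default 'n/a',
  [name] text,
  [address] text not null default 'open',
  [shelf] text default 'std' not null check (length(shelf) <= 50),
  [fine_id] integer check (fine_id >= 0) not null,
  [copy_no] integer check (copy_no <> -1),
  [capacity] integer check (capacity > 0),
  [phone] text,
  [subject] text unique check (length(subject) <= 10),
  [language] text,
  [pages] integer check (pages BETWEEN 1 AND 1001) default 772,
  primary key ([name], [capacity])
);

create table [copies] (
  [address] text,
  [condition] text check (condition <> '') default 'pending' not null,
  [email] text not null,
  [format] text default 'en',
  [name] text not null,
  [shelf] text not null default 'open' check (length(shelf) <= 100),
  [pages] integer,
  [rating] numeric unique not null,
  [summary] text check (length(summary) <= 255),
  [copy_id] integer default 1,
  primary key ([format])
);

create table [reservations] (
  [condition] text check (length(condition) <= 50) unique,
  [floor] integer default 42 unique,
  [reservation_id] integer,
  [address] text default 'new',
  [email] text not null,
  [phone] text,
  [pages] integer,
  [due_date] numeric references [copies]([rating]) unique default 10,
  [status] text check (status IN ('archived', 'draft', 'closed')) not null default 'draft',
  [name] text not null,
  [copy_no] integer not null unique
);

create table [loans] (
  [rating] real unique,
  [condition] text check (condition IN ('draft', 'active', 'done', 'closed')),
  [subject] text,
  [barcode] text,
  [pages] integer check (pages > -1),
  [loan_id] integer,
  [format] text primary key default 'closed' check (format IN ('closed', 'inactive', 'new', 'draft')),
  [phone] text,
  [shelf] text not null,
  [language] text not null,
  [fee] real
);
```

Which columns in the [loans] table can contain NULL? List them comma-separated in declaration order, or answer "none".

rating, condition, subject, barcode, pages, loan_id, phone, fee

- rating: UNIQUE does not imply NOT NULL → nullable.
- condition: CHECK does not forbid NULL (a CHECK constraint passes when its expression is NULL) → nullable.
- subject: no NOT NULL constraint applies → nullable.
- barcode: no NOT NULL constraint applies → nullable.
- pages: CHECK does not forbid NULL (a CHECK constraint passes when its expression is NULL) → nullable.
- loan_id: no NOT NULL constraint applies → nullable.
- format: part of the PRIMARY KEY, which implies NOT NULL → not nullable.
- phone: no NOT NULL constraint applies → nullable.
- shelf: declared NOT NULL → not nullable.
- language: declared NOT NULL → not nullable.
- fee: no NOT NULL constraint applies → nullable.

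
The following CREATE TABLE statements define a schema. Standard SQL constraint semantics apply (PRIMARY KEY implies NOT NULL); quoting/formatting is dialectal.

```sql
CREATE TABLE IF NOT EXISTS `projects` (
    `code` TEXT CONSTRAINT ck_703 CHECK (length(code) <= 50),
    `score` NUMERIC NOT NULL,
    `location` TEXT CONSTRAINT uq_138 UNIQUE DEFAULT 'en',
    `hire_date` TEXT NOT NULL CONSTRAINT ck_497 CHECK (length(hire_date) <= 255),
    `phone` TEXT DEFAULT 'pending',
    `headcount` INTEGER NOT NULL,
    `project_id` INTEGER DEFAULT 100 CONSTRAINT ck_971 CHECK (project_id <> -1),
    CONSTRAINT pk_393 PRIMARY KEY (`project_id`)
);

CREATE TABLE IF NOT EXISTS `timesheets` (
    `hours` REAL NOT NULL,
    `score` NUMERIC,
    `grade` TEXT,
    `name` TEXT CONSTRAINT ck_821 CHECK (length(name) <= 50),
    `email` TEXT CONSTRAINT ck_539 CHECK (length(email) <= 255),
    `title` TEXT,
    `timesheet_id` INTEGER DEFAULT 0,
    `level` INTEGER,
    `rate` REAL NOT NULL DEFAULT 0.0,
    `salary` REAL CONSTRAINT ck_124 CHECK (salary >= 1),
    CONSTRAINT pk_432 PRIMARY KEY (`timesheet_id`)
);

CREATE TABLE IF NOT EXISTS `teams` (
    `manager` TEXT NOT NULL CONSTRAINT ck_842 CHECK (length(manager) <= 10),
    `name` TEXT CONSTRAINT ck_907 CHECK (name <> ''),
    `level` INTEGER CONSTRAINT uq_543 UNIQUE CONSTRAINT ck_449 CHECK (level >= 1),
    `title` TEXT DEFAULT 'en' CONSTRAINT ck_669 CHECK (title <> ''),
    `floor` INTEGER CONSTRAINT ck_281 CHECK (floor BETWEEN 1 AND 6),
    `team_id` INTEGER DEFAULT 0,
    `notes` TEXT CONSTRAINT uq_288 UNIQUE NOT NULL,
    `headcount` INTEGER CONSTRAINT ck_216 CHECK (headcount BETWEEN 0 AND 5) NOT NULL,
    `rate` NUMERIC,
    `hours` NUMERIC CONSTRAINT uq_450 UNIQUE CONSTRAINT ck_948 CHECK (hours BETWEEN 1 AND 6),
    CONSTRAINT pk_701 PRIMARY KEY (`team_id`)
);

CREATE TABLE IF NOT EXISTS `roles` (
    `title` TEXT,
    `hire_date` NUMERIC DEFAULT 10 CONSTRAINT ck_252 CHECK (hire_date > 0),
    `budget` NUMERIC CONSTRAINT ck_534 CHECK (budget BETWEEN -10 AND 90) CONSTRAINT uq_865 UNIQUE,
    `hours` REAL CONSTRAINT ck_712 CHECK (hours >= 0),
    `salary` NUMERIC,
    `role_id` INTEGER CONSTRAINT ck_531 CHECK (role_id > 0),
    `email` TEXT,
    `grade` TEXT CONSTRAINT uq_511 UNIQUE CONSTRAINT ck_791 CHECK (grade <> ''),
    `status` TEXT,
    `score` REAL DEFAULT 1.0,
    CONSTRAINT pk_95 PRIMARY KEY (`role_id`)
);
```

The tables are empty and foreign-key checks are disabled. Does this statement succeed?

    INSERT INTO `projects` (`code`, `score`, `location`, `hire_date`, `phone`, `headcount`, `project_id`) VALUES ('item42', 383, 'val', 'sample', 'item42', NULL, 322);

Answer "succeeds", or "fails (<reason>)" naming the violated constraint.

headcount is explicitly set to NULL, but headcount is declared NOT NULL.

fails (NOT NULL on headcount)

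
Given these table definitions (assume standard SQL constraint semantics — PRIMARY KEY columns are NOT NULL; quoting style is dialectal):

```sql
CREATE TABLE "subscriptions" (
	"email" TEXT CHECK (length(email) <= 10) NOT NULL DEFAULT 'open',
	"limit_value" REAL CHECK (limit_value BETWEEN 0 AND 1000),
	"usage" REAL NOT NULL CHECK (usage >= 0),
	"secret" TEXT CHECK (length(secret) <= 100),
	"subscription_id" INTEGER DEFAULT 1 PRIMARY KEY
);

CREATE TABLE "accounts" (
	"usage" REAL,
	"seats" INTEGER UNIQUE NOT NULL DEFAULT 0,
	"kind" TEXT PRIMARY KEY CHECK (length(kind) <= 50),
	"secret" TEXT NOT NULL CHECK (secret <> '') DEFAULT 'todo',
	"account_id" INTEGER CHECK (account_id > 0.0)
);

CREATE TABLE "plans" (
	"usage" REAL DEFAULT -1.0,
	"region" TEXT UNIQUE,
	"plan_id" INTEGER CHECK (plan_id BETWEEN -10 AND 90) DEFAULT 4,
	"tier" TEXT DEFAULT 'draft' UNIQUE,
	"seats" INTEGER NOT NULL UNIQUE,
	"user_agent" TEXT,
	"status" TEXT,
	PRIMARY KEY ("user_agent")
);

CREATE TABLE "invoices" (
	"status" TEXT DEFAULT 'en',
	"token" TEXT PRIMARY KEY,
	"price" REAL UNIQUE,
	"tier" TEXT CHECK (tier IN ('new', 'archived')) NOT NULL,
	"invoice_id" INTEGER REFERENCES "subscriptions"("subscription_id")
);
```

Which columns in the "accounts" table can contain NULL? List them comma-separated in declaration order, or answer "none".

- usage: no NOT NULL constraint applies → nullable.
- seats: declared NOT NULL → not nullable.
- kind: part of the PRIMARY KEY, which implies NOT NULL → not nullable.
- secret: declared NOT NULL → not nullable.
- account_id: CHECK does not forbid NULL (a CHECK constraint passes when its expression is NULL) → nullable.

usage, account_id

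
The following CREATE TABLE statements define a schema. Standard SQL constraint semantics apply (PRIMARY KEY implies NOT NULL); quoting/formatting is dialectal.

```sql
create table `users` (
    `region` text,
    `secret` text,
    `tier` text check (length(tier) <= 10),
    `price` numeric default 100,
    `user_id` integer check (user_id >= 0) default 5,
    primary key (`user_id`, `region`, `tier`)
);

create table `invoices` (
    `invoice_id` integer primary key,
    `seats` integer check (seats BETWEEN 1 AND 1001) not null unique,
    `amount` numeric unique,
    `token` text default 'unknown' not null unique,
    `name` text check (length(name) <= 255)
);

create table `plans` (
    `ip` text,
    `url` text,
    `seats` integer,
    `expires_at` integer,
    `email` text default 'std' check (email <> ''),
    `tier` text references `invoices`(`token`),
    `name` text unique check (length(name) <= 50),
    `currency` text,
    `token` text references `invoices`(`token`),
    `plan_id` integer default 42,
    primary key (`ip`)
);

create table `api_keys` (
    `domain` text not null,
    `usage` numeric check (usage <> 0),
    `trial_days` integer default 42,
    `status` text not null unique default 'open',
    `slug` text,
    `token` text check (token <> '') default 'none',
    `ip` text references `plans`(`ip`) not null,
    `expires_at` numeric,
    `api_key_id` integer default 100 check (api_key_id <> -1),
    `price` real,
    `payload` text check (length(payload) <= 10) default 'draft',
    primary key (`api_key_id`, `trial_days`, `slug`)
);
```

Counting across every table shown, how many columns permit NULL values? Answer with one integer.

18

users: 2 nullable (secret, price — PK (user_id, region, tier) and explicit NOT NULL columns excluded).
invoices: 2 nullable (amount, name — PK (invoice_id) and explicit NOT NULL columns excluded).
plans: 9 nullable (url, seats, expires_at, email, tier, name, currency, token, plan_id — PK (ip) and explicit NOT NULL columns excluded).
api_keys: 5 nullable (usage, token, expires_at, price, payload — PK (api_key_id, trial_days, slug) and explicit NOT NULL columns excluded).
Total: 2 + 2 + 9 + 5 = 18.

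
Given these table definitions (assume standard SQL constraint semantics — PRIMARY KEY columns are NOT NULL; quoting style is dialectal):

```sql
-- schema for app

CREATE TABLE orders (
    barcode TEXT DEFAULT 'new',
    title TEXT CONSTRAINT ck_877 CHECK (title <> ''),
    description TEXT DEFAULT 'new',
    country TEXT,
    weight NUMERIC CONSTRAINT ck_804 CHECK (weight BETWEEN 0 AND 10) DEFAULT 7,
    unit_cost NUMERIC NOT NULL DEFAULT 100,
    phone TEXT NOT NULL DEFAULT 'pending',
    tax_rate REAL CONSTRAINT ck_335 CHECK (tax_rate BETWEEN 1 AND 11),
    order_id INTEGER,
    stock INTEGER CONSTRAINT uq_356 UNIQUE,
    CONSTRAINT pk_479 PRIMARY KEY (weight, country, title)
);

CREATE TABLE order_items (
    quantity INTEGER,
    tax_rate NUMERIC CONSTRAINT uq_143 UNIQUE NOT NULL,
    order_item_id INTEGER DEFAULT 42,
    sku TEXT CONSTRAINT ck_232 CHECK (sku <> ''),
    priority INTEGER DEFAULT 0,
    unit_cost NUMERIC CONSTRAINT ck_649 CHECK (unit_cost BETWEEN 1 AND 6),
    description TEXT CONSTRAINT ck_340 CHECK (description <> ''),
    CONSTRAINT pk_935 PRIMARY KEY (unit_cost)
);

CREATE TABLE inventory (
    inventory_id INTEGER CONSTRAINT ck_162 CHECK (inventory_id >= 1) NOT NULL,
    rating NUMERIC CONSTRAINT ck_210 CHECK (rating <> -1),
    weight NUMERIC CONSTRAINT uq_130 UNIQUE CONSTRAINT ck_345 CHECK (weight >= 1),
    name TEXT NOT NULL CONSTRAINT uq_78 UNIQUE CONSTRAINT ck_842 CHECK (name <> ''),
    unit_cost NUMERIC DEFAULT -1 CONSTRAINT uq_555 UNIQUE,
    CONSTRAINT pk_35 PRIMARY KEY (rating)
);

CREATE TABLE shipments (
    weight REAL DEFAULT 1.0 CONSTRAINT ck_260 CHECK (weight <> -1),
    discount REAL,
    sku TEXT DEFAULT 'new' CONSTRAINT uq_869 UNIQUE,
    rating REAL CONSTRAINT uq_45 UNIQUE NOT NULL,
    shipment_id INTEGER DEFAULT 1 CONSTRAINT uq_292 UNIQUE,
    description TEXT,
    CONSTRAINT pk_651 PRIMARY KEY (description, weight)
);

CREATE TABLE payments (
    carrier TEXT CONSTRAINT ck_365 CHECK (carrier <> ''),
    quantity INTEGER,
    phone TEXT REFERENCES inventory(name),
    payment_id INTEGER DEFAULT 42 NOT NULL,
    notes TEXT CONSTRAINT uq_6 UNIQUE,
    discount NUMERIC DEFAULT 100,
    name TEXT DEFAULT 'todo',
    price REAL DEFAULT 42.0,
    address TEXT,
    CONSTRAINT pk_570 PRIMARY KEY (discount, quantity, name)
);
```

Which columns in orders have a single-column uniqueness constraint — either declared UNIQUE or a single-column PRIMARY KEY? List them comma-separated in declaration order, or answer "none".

stock

- barcode: no UNIQUE or single-column PK constraint.
- title: part of a composite PRIMARY KEY — only the tuple is unique, not this column on its own.
- description: no UNIQUE or single-column PK constraint.
- country: part of a composite PRIMARY KEY — only the tuple is unique, not this column on its own.
- weight: part of a composite PRIMARY KEY — only the tuple is unique, not this column on its own.
- unit_cost: no UNIQUE or single-column PK constraint.
- phone: no UNIQUE or single-column PK constraint.
- tax_rate: no UNIQUE or single-column PK constraint.
- order_id: no UNIQUE or single-column PK constraint.
- stock: declared UNIQUE → unique.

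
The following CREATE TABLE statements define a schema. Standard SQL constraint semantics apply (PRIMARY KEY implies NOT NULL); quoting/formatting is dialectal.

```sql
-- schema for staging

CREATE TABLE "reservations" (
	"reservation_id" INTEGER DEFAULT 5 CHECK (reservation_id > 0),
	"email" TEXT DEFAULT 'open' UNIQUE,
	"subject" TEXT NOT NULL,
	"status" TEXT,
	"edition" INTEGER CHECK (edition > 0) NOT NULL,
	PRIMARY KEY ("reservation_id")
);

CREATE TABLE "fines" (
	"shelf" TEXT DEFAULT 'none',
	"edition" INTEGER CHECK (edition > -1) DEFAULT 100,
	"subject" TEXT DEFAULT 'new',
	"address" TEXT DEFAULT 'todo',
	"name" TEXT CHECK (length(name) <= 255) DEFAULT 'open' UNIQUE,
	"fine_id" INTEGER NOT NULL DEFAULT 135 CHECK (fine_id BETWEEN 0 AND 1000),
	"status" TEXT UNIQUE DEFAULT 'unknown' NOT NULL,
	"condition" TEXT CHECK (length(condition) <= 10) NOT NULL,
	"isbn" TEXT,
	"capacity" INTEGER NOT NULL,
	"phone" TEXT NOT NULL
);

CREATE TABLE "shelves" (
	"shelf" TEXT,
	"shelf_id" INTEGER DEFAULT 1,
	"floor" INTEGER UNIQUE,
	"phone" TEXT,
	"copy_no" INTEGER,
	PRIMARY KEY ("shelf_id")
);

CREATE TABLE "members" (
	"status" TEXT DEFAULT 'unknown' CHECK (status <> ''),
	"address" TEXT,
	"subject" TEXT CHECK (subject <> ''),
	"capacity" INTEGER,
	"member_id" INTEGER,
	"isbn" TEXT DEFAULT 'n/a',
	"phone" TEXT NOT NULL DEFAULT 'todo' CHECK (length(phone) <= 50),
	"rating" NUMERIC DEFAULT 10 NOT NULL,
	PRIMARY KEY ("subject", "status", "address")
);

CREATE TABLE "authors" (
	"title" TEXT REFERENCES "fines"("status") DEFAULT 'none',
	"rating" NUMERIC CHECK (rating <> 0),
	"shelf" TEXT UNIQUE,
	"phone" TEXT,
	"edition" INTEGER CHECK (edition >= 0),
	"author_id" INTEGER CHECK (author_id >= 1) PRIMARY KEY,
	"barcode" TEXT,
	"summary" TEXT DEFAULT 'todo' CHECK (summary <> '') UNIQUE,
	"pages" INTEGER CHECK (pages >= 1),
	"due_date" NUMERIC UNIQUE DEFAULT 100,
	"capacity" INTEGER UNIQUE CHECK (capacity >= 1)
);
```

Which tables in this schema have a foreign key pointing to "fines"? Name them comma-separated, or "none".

- authors.title references fines(status).

authors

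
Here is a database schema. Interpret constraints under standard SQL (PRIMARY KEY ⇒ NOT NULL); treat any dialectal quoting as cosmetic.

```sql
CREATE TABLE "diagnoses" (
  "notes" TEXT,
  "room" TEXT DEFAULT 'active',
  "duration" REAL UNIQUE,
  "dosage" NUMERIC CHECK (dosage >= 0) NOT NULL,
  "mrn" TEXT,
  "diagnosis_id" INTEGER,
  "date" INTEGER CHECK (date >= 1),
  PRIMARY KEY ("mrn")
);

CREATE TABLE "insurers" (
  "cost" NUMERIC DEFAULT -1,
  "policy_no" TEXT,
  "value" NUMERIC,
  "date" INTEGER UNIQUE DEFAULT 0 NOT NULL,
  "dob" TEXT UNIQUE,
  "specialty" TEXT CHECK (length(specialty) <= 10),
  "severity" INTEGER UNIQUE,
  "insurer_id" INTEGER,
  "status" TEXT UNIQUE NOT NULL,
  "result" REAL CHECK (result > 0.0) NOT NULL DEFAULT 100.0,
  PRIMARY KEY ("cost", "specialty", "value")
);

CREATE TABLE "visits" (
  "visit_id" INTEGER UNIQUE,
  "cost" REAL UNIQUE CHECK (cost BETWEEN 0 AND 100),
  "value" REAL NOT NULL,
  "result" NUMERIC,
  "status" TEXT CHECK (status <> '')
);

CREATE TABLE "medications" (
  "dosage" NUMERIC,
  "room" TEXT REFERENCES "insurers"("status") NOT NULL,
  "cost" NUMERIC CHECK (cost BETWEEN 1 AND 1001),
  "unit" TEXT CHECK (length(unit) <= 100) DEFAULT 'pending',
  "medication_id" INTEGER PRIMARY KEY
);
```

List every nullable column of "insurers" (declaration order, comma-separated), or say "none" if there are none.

- cost: part of the PRIMARY KEY, which implies NOT NULL → not nullable.
- policy_no: no NOT NULL constraint applies → nullable.
- value: part of the PRIMARY KEY, which implies NOT NULL → not nullable.
- date: declared NOT NULL → not nullable.
- dob: UNIQUE does not imply NOT NULL → nullable.
- specialty: part of the PRIMARY KEY, which implies NOT NULL → not nullable.
- severity: UNIQUE does not imply NOT NULL → nullable.
- insurer_id: no NOT NULL constraint applies → nullable.
- status: declared NOT NULL → not nullable.
- result: declared NOT NULL → not nullable.

policy_no, dob, severity, insurer_id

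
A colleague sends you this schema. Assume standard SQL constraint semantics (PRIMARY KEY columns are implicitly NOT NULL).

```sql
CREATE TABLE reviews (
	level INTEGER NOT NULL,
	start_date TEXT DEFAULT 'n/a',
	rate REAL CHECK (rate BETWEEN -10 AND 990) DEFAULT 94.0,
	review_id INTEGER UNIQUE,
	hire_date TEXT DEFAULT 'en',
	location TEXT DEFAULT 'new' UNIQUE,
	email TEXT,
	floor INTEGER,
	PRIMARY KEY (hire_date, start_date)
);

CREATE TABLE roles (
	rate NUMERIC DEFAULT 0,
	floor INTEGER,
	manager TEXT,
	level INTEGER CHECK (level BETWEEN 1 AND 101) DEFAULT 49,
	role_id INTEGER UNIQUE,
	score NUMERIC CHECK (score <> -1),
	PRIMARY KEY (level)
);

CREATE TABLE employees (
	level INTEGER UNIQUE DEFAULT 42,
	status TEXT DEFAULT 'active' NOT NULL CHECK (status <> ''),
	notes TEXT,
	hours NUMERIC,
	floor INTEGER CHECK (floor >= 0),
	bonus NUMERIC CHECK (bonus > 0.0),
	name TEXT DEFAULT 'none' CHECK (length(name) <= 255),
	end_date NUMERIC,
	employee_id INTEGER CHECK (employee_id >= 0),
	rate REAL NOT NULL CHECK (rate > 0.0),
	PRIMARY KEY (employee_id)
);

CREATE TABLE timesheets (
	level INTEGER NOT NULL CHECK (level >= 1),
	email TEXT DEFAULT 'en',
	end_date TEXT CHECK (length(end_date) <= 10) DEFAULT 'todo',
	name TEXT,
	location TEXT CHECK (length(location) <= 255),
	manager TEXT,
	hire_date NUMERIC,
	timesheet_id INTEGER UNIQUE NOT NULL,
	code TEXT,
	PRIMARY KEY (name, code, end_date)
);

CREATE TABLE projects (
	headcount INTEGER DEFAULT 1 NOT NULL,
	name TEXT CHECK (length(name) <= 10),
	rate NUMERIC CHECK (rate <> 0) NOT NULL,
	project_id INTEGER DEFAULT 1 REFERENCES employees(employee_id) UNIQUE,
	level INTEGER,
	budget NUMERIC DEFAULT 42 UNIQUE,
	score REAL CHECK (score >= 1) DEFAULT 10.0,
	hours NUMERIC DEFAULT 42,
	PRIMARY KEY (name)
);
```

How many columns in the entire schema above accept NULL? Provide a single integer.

reviews: 5 nullable (rate, review_id, location, email, floor — PK (hire_date, start_date) and explicit NOT NULL columns excluded).
roles: 5 nullable (rate, floor, manager, role_id, score — PK (level) and explicit NOT NULL columns excluded).
employees: 7 nullable (level, notes, hours, floor, bonus, name, end_date — PK (employee_id) and explicit NOT NULL columns excluded).
timesheets: 4 nullable (email, location, manager, hire_date — PK (name, code, end_date) and explicit NOT NULL columns excluded).
projects: 5 nullable (project_id, level, budget, score, hours — PK (name) and explicit NOT NULL columns excluded).
Total: 5 + 5 + 7 + 4 + 5 = 26.

26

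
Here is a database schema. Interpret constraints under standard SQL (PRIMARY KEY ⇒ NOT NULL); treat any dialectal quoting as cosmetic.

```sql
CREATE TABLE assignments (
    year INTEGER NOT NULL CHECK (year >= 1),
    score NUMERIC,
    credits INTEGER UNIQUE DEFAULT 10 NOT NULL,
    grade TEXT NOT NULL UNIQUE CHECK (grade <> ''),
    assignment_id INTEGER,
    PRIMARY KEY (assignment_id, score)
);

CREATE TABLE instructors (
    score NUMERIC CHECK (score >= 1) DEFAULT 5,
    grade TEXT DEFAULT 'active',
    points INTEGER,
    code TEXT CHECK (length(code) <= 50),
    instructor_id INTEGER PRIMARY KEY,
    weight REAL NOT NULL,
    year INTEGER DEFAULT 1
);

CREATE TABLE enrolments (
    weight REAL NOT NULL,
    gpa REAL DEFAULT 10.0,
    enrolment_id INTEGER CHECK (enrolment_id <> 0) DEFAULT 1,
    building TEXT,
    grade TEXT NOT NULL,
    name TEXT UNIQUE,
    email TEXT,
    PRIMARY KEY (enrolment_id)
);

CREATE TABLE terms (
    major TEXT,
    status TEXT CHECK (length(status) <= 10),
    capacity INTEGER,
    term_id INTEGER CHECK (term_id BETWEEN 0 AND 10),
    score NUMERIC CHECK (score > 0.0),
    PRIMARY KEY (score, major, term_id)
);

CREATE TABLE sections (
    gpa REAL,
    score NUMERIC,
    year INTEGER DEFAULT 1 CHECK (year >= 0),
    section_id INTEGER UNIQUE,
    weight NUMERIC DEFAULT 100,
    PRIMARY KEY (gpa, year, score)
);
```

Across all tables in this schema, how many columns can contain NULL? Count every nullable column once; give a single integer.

assignments: 0 nullable (none — PK (assignment_id, score) and explicit NOT NULL columns excluded).
instructors: 5 nullable (score, grade, points, code, year — PK (instructor_id) and explicit NOT NULL columns excluded).
enrolments: 4 nullable (gpa, building, name, email — PK (enrolment_id) and explicit NOT NULL columns excluded).
terms: 2 nullable (status, capacity — PK (score, major, term_id) and explicit NOT NULL columns excluded).
sections: 2 nullable (section_id, weight — PK (gpa, year, score) and explicit NOT NULL columns excluded).
Total: 0 + 5 + 4 + 2 + 2 = 13.

13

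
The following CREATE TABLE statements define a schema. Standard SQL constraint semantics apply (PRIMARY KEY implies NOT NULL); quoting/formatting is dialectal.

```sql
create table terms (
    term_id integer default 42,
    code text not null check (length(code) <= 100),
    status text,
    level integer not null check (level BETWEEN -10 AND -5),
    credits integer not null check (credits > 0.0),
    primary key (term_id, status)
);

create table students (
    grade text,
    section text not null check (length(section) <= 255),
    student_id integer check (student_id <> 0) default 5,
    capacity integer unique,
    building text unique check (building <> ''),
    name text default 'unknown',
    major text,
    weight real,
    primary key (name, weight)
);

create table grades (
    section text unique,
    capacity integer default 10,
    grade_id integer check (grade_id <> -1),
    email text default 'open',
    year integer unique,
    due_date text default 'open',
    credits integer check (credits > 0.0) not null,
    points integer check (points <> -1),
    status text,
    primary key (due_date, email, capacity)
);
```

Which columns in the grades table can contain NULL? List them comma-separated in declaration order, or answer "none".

section, grade_id, year, points, status

- section: UNIQUE does not imply NOT NULL → nullable.
- capacity: part of the PRIMARY KEY, which implies NOT NULL → not nullable.
- grade_id: CHECK does not forbid NULL (a CHECK constraint passes when its expression is NULL) → nullable.
- email: part of the PRIMARY KEY, which implies NOT NULL → not nullable.
- year: UNIQUE does not imply NOT NULL → nullable.
- due_date: part of the PRIMARY KEY, which implies NOT NULL → not nullable.
- credits: declared NOT NULL → not nullable.
- points: CHECK does not forbid NULL (a CHECK constraint passes when its expression is NULL) → nullable.
- status: no NOT NULL constraint applies → nullable.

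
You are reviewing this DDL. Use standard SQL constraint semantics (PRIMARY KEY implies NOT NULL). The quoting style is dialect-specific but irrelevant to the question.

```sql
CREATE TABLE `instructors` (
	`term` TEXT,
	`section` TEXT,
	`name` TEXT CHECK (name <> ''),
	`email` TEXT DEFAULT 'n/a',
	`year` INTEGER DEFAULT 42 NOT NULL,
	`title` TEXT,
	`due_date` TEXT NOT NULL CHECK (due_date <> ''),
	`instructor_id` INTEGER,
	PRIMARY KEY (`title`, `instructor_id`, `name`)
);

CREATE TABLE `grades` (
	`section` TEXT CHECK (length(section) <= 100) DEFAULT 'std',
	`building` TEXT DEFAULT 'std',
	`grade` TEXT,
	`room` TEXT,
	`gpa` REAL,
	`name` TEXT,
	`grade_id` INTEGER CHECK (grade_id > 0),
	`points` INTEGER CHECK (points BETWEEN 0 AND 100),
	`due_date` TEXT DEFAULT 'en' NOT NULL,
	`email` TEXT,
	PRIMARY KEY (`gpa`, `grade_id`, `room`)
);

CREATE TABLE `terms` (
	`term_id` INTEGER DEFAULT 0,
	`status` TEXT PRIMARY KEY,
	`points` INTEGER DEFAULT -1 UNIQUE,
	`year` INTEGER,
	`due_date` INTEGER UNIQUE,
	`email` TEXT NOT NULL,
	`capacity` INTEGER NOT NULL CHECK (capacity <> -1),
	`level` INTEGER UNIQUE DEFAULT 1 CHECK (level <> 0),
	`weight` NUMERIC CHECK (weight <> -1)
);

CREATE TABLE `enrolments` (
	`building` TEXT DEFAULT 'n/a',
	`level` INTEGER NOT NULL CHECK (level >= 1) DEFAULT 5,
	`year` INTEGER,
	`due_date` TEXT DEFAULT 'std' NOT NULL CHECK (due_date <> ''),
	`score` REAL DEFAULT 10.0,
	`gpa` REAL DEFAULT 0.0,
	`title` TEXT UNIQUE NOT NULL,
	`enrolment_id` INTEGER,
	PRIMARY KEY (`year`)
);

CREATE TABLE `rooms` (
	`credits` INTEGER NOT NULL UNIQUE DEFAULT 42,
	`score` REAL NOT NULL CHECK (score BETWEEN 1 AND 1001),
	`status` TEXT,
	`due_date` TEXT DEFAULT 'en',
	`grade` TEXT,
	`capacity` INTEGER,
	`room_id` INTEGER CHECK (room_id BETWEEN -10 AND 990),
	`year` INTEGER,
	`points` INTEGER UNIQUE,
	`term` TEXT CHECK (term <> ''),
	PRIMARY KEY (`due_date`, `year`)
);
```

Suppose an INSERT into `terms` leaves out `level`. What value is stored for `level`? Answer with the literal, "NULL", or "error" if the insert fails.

level has an explicit DEFAULT 1.
When the column is omitted from an INSERT, that default is used.

1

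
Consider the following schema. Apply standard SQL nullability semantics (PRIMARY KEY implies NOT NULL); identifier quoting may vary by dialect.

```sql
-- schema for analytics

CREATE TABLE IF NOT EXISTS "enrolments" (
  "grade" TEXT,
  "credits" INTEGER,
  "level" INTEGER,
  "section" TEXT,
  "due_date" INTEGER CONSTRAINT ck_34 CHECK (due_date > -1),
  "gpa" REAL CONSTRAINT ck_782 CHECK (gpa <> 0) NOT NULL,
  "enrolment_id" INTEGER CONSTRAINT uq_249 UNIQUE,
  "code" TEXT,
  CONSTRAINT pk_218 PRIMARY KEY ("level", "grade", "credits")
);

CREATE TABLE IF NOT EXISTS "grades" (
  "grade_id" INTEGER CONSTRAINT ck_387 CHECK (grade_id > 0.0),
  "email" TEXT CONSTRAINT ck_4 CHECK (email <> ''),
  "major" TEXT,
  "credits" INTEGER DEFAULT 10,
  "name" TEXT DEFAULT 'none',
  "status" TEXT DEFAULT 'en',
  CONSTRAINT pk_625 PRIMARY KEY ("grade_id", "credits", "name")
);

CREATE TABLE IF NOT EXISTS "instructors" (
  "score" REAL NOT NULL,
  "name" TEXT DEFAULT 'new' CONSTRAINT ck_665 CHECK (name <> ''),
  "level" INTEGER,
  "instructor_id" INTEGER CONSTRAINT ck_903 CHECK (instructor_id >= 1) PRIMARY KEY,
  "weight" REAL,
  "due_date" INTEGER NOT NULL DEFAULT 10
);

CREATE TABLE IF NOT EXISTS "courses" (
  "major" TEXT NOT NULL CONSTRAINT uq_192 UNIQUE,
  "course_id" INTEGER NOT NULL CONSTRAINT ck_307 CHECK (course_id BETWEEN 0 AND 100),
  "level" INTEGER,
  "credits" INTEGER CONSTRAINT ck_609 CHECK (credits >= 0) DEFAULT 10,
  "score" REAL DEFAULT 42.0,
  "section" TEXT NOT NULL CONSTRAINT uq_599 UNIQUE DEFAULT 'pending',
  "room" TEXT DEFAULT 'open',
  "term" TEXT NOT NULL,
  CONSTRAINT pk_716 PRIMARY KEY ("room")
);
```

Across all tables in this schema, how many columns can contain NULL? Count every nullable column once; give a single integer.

13

enrolments: 4 nullable (section, due_date, enrolment_id, code — PK (level, grade, credits) and explicit NOT NULL columns excluded).
grades: 3 nullable (email, major, status — PK (grade_id, credits, name) and explicit NOT NULL columns excluded).
instructors: 3 nullable (name, level, weight — PK (instructor_id) and explicit NOT NULL columns excluded).
courses: 3 nullable (level, credits, score — PK (room) and explicit NOT NULL columns excluded).
Total: 4 + 3 + 3 + 3 = 13.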